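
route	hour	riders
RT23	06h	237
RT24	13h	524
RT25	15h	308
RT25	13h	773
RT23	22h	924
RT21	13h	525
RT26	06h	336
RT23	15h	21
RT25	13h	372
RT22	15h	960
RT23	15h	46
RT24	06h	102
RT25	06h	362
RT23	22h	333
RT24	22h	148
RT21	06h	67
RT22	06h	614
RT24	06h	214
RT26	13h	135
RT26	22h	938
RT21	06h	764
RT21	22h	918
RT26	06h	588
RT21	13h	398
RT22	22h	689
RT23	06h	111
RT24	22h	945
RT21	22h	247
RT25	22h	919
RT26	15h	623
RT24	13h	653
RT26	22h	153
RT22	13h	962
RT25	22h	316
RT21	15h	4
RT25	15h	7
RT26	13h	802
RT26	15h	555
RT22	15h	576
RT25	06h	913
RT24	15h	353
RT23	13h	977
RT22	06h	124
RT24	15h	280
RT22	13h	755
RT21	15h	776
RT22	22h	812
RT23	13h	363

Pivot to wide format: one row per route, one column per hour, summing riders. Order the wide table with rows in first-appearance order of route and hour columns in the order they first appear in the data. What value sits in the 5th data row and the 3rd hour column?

With rows in first-appearance order of route, row 5 is route=RT26. hour columns in first-appearance order: 06h, 13h, 15h, 22h; column 3 is 15h.
Long rows with route=RT26, hour=15h: 623 + 555 = 1178.

1178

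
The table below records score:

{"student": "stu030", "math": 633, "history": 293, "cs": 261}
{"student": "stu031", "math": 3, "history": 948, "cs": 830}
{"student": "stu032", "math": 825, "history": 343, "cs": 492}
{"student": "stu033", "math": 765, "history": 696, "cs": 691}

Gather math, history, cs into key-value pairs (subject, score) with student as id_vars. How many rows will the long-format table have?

4 student values × 3 melted columns = 12 rows.

12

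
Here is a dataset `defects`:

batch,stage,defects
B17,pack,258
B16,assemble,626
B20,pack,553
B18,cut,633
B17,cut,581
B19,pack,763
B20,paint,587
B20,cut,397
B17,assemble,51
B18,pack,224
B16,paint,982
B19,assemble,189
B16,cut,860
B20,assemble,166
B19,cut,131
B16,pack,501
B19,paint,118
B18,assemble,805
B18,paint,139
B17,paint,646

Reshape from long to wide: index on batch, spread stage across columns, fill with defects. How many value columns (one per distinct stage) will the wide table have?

4

4 distinct stage values: assemble, pack, paint, cut.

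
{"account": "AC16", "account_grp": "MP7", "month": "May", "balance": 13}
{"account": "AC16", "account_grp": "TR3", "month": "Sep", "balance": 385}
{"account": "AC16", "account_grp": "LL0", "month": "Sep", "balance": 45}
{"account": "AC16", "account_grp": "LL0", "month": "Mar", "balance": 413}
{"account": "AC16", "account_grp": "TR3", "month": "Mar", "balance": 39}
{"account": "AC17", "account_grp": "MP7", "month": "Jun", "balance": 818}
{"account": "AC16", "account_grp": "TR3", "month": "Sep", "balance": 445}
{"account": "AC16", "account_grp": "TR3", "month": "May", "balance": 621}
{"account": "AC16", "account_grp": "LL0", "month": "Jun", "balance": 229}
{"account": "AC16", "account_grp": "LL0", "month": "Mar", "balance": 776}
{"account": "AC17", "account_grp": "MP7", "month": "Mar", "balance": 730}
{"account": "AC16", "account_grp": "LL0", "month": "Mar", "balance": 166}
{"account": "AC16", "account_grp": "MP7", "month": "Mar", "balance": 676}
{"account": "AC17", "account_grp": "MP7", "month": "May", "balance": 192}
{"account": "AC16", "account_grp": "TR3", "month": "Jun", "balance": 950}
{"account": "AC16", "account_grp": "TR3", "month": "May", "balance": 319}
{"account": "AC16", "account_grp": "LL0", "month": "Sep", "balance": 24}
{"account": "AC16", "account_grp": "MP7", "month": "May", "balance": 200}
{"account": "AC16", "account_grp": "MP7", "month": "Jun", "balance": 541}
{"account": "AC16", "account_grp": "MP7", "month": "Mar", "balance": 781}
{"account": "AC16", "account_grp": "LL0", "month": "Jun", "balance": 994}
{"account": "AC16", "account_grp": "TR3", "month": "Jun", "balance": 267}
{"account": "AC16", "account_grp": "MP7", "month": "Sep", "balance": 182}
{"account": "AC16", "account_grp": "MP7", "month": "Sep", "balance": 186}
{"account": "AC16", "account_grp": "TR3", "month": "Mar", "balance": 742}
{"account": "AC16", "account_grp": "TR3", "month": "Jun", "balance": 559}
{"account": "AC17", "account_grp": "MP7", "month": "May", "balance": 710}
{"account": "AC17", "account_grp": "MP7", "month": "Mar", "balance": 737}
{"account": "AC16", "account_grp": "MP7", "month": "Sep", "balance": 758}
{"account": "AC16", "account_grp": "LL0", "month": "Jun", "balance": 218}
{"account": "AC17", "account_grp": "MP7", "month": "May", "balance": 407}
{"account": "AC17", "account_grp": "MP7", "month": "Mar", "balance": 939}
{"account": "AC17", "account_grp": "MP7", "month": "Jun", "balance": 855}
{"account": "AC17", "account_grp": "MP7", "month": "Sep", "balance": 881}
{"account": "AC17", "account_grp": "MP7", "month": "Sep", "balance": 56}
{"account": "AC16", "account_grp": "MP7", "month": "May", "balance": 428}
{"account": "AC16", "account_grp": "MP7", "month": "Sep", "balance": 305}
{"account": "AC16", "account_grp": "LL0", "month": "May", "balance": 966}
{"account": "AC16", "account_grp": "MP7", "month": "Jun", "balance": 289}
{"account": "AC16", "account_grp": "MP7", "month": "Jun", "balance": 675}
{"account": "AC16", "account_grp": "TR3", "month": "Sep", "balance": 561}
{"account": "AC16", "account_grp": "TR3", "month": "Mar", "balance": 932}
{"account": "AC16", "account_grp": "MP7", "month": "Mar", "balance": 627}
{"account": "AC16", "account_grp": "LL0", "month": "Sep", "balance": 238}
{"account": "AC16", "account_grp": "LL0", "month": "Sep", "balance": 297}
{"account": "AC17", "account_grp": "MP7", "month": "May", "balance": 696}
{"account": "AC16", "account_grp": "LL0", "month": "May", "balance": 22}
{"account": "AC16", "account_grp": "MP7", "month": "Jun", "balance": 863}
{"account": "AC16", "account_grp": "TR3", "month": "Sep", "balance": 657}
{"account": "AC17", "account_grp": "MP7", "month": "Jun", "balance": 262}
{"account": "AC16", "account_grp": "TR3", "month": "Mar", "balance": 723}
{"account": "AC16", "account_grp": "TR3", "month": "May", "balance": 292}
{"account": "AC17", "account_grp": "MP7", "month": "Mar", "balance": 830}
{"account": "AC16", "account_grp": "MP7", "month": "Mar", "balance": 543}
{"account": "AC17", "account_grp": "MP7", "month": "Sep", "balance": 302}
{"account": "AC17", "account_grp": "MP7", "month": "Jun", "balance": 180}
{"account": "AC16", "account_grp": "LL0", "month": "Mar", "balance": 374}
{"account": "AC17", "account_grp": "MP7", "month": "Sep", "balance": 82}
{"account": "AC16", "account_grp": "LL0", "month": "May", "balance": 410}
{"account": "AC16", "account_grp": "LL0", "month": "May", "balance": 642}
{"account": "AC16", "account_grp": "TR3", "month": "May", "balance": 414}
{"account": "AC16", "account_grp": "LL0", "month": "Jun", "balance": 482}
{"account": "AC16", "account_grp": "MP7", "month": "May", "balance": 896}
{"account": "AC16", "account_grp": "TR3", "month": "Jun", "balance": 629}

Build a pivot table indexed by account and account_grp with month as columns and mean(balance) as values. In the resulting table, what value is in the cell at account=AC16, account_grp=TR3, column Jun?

Rows with account=AC16, account_grp=TR3 and month=Jun: balance values are 950, 267, 559, 629.
(950 + 267 + 559 + 629) / 4 = 601.25.

601.25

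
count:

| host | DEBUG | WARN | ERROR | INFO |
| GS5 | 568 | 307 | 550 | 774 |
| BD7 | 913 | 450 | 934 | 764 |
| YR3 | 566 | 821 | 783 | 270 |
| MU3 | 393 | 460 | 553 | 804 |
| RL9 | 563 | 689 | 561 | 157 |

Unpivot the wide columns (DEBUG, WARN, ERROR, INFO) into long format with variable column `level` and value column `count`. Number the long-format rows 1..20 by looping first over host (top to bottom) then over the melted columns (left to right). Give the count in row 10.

821

20 rows total (5 × 4). Row 10: index ⌊(10-1)/4⌋ = 2 into host → YR3; (10-1) mod 4 = 1 into the melted columns → WARN.
So row 10 is (YR3, WARN, 821); count = 821.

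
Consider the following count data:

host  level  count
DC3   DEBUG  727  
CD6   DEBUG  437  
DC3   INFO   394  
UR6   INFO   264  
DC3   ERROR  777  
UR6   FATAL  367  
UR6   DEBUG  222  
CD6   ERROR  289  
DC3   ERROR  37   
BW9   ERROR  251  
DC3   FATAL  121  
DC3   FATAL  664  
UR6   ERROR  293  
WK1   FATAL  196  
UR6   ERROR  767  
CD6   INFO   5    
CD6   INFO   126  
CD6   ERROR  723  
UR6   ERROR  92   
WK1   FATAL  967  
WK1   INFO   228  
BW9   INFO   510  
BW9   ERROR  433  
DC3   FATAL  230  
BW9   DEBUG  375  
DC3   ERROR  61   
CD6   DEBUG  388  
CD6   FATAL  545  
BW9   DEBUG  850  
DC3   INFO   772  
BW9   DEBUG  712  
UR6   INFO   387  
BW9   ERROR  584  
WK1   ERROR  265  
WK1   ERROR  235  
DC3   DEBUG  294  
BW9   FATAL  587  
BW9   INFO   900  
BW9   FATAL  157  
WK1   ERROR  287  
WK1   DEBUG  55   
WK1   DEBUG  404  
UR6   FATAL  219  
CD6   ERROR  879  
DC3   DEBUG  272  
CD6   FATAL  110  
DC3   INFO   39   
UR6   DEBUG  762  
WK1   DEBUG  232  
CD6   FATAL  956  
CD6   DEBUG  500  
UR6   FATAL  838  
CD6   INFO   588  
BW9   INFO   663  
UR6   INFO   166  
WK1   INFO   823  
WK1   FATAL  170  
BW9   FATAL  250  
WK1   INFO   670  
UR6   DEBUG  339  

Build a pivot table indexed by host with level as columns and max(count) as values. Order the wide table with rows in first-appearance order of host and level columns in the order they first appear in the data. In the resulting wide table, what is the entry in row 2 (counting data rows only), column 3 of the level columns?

879

With rows in first-appearance order of host, row 2 is host=CD6. level columns in first-appearance order: DEBUG, INFO, ERROR, FATAL; column 3 is ERROR.
Long rows with host=CD6, level=ERROR: max(289, 723, 879) = 879.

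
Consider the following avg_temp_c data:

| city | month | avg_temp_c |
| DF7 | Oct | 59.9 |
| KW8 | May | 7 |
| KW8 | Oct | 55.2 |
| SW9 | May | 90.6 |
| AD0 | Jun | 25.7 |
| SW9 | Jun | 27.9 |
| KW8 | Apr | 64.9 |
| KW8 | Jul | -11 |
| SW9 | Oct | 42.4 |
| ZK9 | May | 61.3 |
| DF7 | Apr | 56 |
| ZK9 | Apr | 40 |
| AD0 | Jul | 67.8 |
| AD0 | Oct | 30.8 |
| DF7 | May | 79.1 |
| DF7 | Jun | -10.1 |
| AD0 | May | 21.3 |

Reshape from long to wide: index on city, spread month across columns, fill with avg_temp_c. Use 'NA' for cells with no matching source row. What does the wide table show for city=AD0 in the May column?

21.3

The long row with city=AD0, month=May has avg_temp_c=21.3.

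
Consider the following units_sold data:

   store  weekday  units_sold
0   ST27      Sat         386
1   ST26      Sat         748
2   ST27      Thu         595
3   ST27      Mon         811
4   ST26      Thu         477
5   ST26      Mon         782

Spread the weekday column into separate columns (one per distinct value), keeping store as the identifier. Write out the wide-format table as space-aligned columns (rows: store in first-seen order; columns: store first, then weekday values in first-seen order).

store  Sat  Thu  Mon
ST27   386  595  811
ST26   748  477  782

Columns: store plus the 3 distinct weekday values (Sat, Thu, Mon).
For example, row ST27 column Sat takes units_sold=386 from the long row (ST27, Sat).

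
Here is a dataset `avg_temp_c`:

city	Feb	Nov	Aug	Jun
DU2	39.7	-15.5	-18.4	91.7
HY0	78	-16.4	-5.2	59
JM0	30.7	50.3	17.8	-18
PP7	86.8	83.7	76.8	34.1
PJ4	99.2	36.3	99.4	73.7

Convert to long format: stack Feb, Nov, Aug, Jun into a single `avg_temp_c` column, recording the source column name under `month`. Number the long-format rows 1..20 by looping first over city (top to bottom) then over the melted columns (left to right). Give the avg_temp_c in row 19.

99.4

20 rows total (5 × 4). Row 19: index ⌊(19-1)/4⌋ = 4 into city → PJ4; (19-1) mod 4 = 2 into the melted columns → Aug.
So row 19 is (PJ4, Aug, 99.4); avg_temp_c = 99.4.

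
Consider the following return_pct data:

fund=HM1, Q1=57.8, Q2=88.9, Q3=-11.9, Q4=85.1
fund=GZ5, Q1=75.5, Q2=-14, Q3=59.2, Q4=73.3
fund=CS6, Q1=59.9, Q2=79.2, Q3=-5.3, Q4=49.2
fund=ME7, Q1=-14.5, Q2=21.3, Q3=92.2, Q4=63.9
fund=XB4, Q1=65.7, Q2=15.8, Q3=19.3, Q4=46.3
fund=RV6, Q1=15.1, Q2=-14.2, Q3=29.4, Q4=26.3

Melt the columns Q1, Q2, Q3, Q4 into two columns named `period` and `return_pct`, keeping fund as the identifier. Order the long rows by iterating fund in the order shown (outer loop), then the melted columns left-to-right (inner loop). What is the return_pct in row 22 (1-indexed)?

-14.2

24 rows total (6 × 4). Row 22: index ⌊(22-1)/4⌋ = 5 into fund → RV6; (22-1) mod 4 = 1 into the melted columns → Q2.
So row 22 is (RV6, Q2, -14.2); return_pct = -14.2.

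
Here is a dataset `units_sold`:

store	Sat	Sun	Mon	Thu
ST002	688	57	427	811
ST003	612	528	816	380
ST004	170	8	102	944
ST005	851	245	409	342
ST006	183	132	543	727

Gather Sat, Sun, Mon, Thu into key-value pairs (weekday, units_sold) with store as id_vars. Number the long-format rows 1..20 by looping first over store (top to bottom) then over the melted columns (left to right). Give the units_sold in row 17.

183

20 rows total (5 × 4). Row 17: index ⌊(17-1)/4⌋ = 4 into store → ST006; (17-1) mod 4 = 0 into the melted columns → Sat.
So row 17 is (ST006, Sat, 183); units_sold = 183.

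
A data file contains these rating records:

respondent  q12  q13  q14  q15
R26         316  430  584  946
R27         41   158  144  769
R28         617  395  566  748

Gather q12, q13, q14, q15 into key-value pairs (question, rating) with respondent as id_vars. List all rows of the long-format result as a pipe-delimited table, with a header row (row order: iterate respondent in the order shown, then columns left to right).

| respondent | question | rating |
| R26 | q12 | 316 |
| R26 | q13 | 430 |
| R26 | q14 | 584 |
| R26 | q15 | 946 |
| R27 | q12 | 41 |
| R27 | q13 | 158 |
| R27 | q14 | 144 |
| R27 | q15 | 769 |
| R28 | q12 | 617 |
| R28 | q13 | 395 |
| R28 | q14 | 566 |
| R28 | q15 | 748 |

Each (respondent, column) pair becomes one row: 3 × 4 = 12 rows.
For example, (R26, q12) → rating=316.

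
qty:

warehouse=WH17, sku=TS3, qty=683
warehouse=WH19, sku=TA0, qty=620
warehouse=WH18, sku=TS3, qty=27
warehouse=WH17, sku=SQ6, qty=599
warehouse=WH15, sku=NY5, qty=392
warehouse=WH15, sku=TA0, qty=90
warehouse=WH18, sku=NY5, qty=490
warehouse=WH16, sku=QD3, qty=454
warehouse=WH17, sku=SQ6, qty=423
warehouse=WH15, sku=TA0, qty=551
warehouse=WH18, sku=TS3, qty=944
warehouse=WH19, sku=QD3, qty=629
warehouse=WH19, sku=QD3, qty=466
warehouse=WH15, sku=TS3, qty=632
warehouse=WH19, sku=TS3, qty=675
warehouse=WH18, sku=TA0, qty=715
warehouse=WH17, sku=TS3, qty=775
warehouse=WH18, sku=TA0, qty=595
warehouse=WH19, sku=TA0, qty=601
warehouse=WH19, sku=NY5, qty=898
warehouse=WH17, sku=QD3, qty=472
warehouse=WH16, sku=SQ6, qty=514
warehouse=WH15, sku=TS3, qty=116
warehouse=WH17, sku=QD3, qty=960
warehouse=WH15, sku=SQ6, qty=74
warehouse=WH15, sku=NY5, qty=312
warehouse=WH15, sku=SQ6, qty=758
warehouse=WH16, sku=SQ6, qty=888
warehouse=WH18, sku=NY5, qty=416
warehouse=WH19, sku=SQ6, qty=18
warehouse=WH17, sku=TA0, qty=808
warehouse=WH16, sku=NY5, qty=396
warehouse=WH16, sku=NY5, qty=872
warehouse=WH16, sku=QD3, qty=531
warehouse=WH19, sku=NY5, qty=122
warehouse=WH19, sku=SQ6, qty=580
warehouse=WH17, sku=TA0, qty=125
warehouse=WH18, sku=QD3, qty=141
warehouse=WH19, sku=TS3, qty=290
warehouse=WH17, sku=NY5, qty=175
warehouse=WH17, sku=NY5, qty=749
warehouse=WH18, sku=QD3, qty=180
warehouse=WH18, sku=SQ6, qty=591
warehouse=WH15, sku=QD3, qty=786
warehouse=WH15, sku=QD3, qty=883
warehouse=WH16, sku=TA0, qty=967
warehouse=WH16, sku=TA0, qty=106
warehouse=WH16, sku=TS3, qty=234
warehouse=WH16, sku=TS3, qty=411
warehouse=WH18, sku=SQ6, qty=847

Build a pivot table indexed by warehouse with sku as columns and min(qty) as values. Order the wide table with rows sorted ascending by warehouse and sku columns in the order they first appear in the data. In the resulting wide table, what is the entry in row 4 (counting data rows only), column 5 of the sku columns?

With rows sorted ascending by warehouse, row 4 is warehouse=WH18. sku columns in first-appearance order: TS3, TA0, SQ6, NY5, QD3; column 5 is QD3.
Long rows with warehouse=WH18, sku=QD3: min(141, 180) = 141.

141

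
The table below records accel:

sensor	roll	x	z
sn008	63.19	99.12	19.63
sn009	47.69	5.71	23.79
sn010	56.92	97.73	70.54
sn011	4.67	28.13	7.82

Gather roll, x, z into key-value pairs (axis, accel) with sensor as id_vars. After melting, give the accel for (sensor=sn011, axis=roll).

Unpivoting turns each (sensor, wide-column) pair into one long row.
The wide cell at row sn011, column roll holds 4.67, so the long row (sn011, roll) has accel=4.67.

4.67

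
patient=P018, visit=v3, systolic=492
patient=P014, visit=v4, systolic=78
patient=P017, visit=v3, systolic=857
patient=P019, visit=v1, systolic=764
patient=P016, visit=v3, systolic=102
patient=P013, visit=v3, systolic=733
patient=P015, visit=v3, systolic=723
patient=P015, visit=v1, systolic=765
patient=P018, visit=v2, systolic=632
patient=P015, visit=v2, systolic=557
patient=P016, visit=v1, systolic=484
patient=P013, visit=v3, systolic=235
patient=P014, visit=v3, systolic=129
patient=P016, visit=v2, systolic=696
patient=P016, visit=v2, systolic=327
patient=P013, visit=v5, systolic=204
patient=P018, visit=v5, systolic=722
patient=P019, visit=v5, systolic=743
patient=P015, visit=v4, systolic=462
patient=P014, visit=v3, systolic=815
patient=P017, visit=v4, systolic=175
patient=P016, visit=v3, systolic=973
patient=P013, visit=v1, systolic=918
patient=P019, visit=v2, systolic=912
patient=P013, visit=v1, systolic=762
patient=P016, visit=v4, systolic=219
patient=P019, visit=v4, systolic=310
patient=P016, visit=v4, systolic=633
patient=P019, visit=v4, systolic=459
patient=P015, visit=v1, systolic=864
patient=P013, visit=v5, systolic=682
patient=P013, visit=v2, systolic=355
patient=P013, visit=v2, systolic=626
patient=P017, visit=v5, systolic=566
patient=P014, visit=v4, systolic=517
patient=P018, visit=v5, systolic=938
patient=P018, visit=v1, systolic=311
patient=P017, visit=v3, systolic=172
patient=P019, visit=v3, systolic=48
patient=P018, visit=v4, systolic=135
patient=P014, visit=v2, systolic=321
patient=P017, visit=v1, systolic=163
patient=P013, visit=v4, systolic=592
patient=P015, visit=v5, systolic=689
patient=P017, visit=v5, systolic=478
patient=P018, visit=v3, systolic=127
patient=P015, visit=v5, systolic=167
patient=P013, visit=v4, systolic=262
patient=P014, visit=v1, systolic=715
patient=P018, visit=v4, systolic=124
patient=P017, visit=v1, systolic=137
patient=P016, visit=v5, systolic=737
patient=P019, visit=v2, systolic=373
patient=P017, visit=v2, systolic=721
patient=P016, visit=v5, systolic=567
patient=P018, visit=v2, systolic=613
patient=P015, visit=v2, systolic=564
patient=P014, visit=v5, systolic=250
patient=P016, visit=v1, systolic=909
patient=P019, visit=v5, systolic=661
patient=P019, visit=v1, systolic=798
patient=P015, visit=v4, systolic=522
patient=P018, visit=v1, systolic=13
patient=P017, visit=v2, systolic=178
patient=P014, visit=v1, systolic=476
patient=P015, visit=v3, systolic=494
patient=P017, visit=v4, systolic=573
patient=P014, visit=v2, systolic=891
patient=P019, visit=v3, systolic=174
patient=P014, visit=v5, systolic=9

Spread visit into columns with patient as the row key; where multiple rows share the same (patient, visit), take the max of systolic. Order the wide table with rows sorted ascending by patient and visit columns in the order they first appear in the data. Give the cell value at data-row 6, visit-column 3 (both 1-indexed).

With rows sorted ascending by patient, row 6 is patient=P018. visit columns in first-appearance order: v3, v4, v1, v2, v5; column 3 is v1.
Long rows with patient=P018, visit=v1: max(311, 13) = 311.

311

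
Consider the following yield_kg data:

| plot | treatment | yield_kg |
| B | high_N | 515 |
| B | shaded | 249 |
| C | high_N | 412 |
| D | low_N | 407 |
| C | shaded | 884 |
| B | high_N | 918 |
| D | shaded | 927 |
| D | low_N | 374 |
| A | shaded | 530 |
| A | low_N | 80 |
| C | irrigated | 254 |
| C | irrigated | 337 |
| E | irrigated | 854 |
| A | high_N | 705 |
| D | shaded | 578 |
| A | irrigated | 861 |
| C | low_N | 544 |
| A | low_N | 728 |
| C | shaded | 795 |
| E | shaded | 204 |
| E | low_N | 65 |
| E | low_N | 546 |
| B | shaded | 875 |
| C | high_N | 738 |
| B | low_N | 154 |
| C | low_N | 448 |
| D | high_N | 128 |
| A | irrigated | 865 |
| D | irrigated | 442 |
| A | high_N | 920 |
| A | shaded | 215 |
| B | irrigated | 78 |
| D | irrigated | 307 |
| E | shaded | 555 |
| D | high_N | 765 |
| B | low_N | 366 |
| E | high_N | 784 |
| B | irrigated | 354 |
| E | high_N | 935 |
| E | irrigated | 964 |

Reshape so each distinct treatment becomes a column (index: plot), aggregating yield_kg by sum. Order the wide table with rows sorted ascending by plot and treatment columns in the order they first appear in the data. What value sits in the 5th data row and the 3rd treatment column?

With rows sorted ascending by plot, row 5 is plot=E. treatment columns in first-appearance order: high_N, shaded, low_N, irrigated; column 3 is low_N.
Long rows with plot=E, treatment=low_N: 65 + 546 = 611.

611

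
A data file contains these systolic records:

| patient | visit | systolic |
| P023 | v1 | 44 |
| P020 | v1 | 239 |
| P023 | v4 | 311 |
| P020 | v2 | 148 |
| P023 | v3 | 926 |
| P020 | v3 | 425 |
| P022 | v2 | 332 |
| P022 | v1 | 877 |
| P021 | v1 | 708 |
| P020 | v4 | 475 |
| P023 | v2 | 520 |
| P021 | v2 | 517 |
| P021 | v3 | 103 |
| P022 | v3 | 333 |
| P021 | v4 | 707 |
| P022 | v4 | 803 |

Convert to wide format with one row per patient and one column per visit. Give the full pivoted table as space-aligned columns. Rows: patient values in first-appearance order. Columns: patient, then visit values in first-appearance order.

Columns: patient plus the 4 distinct visit values (v1, v4, v2, v3).
For example, row P023 column v1 takes systolic=44 from the long row (P023, v1).

patient  v1   v4   v2   v3 
P023     44   311  520  926
P020     239  475  148  425
P022     877  803  332  333
P021     708  707  517  103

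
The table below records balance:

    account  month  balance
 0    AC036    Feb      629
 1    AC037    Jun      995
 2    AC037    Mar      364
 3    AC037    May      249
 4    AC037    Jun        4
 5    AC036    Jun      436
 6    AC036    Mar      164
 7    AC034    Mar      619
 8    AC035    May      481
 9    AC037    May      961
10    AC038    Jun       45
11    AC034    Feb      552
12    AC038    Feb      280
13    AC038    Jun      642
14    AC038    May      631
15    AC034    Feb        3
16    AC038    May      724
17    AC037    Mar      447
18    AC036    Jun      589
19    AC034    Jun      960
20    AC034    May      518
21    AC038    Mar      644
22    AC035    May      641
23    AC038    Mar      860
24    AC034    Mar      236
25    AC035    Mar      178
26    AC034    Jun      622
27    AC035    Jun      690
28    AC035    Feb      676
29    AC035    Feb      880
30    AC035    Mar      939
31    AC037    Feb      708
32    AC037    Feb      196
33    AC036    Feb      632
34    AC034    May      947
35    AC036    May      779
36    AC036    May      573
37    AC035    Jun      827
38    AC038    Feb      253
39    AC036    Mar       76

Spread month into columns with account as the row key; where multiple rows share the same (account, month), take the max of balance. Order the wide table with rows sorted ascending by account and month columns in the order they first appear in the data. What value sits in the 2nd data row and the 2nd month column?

827

With rows sorted ascending by account, row 2 is account=AC035. month columns in first-appearance order: Feb, Jun, Mar, May; column 2 is Jun.
Long rows with account=AC035, month=Jun: max(690, 827) = 827.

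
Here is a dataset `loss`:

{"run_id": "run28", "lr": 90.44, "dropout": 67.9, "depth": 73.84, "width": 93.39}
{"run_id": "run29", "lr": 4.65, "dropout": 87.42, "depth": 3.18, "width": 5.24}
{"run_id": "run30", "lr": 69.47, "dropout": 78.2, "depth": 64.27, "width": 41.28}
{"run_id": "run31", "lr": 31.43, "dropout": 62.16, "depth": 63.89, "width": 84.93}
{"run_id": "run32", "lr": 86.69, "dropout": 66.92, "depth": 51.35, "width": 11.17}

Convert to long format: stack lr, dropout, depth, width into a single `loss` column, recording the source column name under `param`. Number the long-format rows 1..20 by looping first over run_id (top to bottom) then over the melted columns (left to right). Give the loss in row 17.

86.69

20 rows total (5 × 4). Row 17: index ⌊(17-1)/4⌋ = 4 into run_id → run32; (17-1) mod 4 = 0 into the melted columns → lr.
So row 17 is (run32, lr, 86.69); loss = 86.69.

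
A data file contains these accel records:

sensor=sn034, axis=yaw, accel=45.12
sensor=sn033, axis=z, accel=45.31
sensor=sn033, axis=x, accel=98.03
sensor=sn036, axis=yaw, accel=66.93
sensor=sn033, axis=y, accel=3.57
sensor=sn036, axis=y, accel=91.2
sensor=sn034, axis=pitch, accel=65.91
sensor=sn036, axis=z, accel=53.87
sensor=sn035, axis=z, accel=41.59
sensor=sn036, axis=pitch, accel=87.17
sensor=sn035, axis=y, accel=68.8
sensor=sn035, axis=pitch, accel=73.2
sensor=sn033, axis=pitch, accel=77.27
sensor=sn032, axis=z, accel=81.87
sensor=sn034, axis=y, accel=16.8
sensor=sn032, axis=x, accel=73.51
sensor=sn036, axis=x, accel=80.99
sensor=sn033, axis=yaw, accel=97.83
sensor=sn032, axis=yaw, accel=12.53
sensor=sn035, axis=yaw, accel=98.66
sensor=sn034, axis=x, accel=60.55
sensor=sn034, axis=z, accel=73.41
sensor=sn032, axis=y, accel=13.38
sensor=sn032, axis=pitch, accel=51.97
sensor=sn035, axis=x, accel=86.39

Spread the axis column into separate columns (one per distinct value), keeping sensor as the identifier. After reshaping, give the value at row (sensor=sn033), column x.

Wide layout: rows indexed by sensor, columns are the 5 distinct axis values (yaw, z, x, y, pitch).
Cell (sensor=sn033, axis=x) draws from the long row where sensor=sn033 and axis=x, which has accel=98.03.

98.03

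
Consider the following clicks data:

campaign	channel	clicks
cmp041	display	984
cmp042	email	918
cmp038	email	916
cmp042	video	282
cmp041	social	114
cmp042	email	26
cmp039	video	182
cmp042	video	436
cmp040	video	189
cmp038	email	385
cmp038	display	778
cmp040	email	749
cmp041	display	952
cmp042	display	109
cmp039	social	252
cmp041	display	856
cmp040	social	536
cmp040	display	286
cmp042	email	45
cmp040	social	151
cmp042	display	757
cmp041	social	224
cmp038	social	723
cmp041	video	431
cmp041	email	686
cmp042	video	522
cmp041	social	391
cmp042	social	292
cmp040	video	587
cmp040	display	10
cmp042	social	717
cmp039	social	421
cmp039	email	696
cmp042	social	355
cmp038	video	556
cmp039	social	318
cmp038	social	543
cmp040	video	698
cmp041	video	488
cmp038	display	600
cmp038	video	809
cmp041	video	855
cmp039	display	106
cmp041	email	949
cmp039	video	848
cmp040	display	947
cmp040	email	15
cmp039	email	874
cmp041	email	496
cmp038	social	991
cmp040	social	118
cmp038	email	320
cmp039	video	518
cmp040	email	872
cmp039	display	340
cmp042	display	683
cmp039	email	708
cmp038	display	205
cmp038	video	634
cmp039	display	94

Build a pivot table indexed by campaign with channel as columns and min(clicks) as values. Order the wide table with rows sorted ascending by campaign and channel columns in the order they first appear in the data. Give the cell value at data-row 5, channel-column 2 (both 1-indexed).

26

With rows sorted ascending by campaign, row 5 is campaign=cmp042. channel columns in first-appearance order: display, email, video, social; column 2 is email.
Long rows with campaign=cmp042, channel=email: min(918, 26, 45) = 26.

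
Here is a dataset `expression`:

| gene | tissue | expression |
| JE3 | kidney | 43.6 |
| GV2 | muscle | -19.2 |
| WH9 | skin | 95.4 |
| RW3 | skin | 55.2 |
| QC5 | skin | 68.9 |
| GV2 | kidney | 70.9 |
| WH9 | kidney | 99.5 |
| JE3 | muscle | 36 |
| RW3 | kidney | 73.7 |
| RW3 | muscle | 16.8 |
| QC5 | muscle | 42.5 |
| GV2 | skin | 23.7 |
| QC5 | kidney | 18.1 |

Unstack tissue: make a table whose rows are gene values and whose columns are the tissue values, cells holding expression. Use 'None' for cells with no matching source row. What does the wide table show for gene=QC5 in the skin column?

The long row with gene=QC5, tissue=skin has expression=68.9.

68.9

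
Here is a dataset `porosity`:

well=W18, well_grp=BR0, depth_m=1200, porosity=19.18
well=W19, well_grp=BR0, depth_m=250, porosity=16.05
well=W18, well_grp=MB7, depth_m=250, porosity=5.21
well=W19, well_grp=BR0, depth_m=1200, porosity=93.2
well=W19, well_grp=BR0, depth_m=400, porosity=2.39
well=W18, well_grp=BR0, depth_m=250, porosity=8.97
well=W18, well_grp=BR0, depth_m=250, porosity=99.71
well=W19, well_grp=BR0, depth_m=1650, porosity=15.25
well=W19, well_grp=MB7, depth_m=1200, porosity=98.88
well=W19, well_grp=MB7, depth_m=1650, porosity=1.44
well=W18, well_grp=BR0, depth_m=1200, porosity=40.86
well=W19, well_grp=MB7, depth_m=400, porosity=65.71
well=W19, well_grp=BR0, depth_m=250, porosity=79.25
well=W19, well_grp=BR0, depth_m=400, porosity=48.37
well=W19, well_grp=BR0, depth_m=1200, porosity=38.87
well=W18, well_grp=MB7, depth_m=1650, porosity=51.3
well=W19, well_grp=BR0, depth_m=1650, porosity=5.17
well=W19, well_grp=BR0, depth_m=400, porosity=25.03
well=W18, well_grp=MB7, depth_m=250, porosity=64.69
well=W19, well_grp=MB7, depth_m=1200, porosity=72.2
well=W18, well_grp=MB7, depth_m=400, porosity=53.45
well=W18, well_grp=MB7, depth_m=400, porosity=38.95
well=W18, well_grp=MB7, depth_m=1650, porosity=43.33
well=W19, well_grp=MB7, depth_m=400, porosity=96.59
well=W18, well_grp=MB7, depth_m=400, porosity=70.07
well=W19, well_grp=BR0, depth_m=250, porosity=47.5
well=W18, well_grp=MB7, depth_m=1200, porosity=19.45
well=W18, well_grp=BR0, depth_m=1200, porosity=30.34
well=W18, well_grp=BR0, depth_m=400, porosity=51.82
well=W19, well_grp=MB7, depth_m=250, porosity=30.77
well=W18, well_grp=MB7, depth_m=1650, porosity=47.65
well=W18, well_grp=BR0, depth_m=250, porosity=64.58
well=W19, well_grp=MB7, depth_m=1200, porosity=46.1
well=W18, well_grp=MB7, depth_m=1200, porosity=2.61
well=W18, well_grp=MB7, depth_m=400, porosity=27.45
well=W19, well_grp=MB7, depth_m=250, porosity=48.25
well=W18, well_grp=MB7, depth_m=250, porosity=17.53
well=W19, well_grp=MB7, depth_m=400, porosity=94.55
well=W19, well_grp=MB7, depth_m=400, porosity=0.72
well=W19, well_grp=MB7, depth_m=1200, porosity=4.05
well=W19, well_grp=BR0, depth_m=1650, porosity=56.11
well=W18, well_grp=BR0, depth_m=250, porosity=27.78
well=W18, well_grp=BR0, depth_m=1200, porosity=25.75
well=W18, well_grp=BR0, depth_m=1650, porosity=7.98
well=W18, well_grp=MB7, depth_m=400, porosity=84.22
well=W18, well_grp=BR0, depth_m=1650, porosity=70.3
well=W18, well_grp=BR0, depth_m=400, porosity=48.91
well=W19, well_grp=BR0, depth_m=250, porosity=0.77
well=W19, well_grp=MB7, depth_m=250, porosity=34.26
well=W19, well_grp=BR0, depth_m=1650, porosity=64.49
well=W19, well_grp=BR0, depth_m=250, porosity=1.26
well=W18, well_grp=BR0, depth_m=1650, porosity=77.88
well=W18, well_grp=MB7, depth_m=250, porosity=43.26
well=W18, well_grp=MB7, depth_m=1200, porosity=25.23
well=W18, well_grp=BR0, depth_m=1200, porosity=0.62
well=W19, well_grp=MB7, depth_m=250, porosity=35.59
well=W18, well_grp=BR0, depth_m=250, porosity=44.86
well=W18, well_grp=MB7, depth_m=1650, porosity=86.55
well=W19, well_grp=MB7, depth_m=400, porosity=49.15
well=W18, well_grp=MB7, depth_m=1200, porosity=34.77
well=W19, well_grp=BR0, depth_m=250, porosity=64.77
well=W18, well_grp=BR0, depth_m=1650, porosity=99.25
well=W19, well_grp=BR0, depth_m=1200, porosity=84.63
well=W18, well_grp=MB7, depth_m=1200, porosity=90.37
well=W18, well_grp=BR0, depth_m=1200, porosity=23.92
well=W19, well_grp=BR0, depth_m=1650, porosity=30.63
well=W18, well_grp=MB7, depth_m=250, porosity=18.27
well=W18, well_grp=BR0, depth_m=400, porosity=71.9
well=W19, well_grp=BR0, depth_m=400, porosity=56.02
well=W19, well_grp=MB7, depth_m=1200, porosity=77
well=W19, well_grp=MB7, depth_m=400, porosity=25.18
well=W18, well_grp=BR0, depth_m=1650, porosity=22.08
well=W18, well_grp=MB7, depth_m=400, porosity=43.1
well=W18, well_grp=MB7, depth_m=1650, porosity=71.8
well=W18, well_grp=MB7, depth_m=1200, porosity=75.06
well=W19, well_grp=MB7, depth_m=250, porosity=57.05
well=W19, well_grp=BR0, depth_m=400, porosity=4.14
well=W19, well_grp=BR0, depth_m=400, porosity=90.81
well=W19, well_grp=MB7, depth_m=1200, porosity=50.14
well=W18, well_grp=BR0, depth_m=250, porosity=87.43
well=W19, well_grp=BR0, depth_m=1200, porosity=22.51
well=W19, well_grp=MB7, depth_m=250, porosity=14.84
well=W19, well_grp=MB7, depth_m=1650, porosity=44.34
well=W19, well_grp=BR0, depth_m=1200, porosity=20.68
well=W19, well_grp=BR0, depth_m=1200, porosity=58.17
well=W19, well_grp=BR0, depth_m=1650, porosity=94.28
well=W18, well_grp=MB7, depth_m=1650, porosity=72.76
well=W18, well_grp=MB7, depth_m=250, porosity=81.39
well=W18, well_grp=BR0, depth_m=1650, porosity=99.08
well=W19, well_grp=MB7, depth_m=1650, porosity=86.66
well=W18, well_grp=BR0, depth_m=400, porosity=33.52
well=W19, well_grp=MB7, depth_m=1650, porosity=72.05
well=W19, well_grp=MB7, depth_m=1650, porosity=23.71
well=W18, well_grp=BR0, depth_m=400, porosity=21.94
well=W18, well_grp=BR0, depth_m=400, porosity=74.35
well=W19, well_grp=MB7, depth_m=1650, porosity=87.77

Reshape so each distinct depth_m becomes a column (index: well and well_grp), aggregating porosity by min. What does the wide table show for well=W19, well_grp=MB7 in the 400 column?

Rows with well=W19, well_grp=MB7 and depth_m=400: porosity values are 65.71, 96.59, 94.55, 0.72, 49.15, 25.18.
min(65.71, 96.59, 94.55, 0.72, 49.15, 25.18) = 0.72.

0.72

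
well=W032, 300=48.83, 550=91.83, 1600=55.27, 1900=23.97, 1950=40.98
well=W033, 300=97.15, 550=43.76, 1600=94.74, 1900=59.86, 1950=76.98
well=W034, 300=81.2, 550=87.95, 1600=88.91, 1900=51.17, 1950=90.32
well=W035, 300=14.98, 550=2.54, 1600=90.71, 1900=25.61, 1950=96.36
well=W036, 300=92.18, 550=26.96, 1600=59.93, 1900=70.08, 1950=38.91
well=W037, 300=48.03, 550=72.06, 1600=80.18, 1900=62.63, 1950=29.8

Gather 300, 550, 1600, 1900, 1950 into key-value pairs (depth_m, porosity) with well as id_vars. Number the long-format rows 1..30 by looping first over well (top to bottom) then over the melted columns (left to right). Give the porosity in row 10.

30 rows total (6 × 5). Row 10: index ⌊(10-1)/5⌋ = 1 into well → W033; (10-1) mod 5 = 4 into the melted columns → 1950.
So row 10 is (W033, 1950, 76.98); porosity = 76.98.

76.98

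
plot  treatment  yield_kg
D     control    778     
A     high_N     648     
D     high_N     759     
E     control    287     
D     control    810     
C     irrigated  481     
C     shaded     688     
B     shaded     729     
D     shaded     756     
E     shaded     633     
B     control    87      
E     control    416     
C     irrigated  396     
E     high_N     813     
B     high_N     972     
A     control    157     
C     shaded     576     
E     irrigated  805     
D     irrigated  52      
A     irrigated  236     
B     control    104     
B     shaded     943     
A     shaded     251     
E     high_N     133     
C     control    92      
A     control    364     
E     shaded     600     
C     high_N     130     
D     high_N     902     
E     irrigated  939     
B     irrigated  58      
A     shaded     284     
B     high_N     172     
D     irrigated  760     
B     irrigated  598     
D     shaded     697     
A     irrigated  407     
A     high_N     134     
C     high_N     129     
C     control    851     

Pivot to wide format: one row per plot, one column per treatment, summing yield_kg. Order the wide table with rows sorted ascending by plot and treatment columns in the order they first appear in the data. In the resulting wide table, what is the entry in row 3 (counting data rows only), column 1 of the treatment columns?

With rows sorted ascending by plot, row 3 is plot=C. treatment columns in first-appearance order: control, high_N, irrigated, shaded; column 1 is control.
Long rows with plot=C, treatment=control: 92 + 851 = 943.

943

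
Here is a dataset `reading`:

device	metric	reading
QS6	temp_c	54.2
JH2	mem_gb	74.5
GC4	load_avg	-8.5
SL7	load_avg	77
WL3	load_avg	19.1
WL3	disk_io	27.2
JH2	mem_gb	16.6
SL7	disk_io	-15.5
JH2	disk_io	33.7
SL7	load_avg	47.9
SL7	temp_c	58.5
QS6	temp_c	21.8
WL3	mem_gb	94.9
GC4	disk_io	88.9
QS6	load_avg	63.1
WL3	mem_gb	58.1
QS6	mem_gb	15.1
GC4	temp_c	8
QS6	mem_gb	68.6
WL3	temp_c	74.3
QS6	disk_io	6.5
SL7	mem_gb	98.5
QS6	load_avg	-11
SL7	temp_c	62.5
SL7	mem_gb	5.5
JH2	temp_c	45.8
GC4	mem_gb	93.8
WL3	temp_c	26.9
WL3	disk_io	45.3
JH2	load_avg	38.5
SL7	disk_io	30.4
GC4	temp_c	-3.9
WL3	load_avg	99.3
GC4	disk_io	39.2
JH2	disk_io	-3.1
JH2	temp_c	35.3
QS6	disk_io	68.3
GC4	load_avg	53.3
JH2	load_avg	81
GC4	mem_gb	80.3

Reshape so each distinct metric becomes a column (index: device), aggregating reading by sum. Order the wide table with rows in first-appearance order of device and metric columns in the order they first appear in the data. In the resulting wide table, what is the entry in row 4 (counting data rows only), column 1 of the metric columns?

121

With rows in first-appearance order of device, row 4 is device=SL7. metric columns in first-appearance order: temp_c, mem_gb, load_avg, disk_io; column 1 is temp_c.
Long rows with device=SL7, metric=temp_c: 58.5 + 62.5 = 121.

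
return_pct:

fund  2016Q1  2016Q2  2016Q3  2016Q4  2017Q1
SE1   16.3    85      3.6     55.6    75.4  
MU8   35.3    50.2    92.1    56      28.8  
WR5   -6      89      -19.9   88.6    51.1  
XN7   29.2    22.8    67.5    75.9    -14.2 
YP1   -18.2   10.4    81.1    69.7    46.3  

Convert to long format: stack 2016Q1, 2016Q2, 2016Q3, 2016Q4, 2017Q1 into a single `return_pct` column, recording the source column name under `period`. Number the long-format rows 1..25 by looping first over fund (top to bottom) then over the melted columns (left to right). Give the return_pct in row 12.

25 rows total (5 × 5). Row 12: index ⌊(12-1)/5⌋ = 2 into fund → WR5; (12-1) mod 5 = 1 into the melted columns → 2016Q2.
So row 12 is (WR5, 2016Q2, 89); return_pct = 89.

89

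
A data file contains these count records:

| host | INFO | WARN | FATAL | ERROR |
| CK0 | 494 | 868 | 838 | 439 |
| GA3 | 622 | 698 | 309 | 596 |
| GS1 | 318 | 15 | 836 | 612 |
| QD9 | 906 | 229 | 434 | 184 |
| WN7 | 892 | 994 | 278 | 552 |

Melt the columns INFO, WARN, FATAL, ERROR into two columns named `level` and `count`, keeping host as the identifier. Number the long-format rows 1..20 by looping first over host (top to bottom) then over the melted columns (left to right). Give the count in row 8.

596

20 rows total (5 × 4). Row 8: index ⌊(8-1)/4⌋ = 1 into host → GA3; (8-1) mod 4 = 3 into the melted columns → ERROR.
So row 8 is (GA3, ERROR, 596); count = 596.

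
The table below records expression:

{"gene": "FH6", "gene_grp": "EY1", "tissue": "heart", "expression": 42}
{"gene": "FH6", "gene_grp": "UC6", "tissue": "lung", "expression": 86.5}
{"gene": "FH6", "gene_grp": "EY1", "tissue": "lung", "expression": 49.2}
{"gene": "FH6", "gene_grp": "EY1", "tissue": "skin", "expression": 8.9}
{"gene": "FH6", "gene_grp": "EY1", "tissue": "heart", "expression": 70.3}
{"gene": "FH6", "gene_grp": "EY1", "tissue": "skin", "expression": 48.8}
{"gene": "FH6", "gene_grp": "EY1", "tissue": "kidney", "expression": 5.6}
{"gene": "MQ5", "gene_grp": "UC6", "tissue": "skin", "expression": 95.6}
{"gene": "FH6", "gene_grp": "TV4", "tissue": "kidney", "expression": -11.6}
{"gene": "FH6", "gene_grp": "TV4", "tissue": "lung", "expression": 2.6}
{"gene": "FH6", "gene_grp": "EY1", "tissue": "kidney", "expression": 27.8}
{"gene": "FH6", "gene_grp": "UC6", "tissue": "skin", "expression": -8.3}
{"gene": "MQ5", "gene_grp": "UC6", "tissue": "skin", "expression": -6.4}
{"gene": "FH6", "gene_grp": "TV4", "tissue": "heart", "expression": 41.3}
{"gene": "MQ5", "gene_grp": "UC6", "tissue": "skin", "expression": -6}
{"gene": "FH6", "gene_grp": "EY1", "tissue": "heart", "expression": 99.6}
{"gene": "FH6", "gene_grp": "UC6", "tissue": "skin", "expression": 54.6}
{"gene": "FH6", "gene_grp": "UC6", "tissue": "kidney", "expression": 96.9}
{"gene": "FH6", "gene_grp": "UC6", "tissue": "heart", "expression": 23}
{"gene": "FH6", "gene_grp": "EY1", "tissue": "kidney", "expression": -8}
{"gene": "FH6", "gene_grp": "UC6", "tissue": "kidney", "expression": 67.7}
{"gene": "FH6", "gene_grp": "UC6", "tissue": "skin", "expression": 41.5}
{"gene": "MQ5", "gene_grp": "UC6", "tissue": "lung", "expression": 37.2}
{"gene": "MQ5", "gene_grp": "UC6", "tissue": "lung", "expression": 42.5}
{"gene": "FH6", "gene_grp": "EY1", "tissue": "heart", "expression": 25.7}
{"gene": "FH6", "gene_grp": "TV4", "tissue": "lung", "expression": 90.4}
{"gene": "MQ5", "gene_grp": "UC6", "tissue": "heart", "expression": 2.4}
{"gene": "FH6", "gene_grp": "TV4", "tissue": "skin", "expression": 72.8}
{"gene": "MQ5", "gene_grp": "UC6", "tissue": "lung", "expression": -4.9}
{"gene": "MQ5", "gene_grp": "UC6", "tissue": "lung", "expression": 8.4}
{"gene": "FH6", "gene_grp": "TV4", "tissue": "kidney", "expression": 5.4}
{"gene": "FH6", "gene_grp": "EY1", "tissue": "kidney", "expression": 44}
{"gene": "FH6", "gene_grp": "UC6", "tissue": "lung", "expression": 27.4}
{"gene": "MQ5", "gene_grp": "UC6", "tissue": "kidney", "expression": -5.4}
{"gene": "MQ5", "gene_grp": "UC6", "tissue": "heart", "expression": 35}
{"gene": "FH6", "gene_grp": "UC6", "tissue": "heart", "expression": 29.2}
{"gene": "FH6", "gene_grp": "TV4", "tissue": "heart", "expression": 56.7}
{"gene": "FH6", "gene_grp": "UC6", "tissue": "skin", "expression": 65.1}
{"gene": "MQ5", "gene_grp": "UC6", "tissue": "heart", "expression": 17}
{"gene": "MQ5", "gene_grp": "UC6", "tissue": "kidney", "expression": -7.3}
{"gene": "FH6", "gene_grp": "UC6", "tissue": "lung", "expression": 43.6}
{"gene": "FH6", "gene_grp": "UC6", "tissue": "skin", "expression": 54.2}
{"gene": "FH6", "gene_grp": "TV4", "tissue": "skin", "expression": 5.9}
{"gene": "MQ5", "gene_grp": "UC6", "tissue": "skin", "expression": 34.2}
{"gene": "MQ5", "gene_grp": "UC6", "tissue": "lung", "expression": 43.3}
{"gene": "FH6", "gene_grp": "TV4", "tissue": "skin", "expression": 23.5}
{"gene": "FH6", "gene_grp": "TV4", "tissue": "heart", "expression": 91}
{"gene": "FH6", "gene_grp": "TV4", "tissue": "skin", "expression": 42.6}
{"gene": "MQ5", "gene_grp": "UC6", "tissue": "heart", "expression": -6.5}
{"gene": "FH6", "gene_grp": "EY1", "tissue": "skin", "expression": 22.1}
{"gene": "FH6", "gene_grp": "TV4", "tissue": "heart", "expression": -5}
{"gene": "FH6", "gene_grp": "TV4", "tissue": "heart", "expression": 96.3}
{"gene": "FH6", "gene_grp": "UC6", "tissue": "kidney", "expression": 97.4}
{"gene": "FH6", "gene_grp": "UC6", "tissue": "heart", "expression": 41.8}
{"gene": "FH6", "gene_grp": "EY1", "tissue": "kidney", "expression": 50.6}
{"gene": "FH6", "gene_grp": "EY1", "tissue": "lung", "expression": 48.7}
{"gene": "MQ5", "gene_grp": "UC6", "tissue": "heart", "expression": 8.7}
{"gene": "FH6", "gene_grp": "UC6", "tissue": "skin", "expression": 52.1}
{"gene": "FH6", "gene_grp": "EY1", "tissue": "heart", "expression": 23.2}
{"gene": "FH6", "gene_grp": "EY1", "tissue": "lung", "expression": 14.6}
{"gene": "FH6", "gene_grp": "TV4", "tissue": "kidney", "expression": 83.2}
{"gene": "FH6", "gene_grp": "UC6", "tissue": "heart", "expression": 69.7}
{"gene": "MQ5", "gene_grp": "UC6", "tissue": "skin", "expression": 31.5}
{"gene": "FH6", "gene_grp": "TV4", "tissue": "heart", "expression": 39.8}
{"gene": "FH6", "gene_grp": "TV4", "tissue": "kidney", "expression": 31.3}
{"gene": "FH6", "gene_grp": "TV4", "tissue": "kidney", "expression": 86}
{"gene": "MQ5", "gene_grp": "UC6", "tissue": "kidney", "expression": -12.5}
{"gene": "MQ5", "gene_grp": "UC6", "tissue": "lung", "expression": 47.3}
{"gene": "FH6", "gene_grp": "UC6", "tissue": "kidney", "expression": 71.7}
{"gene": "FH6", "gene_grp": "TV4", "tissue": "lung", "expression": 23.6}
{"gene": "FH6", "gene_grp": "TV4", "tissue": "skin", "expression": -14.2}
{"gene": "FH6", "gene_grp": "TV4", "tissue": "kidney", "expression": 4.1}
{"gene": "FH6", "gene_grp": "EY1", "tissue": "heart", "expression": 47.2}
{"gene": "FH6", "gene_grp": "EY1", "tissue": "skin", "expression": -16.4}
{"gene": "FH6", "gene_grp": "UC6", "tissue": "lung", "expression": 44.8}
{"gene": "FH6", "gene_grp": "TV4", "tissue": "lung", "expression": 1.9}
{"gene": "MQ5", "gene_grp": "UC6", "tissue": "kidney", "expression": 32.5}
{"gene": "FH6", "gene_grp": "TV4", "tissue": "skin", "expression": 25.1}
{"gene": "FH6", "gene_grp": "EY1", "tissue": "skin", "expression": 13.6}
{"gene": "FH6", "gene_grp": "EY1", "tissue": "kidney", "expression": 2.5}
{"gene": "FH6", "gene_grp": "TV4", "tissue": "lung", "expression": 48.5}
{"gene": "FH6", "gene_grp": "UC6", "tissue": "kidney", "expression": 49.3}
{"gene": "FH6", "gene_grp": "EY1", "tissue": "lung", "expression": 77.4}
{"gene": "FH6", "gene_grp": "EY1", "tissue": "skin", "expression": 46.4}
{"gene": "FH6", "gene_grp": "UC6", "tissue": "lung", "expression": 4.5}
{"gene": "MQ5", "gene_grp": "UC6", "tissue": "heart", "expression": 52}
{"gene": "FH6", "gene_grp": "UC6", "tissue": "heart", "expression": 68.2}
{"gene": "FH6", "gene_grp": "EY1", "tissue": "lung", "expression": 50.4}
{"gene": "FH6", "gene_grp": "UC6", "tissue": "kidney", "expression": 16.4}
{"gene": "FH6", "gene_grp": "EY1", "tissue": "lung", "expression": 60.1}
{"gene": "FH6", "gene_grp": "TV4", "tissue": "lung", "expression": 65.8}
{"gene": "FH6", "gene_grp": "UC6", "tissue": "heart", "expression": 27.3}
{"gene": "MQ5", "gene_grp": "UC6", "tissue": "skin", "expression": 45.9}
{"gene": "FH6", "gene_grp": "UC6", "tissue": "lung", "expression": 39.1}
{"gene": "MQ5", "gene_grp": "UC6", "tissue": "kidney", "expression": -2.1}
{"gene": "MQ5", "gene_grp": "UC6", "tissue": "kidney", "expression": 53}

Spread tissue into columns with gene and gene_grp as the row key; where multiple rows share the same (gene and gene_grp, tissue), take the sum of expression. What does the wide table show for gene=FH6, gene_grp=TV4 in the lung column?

232.8

Rows with gene=FH6, gene_grp=TV4 and tissue=lung: expression values are 2.6, 90.4, 23.6, 1.9, 48.5, 65.8.
2.6 + 90.4 + 23.6 + 1.9 + 48.5 + 65.8 = 232.8.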